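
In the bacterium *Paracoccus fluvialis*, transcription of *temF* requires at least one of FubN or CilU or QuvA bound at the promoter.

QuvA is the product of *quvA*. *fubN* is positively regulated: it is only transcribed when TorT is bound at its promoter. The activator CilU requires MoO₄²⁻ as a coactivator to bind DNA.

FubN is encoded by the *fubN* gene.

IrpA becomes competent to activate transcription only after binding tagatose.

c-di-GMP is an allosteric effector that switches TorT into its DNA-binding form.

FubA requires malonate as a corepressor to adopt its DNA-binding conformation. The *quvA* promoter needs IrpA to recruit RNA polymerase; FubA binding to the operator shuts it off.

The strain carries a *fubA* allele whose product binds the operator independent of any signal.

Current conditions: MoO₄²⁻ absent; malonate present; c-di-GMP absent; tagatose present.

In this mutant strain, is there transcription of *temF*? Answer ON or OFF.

OFF

c-di-GMP is absent, so TorT is inactive.
Required activator TorT is absent, so *fubN* is not transcribed.
So FubN is not produced.
MoO₄²⁻ is absent, so CilU is inactive.
Tagatose is present, so IrpA is active.
FubA is constitutively active in this strain.
With repressor FubA bound, *quvA* is not transcribed.
So QuvA is not produced.
No activator is available at the *temF* promoter, so *temF* is not transcribed.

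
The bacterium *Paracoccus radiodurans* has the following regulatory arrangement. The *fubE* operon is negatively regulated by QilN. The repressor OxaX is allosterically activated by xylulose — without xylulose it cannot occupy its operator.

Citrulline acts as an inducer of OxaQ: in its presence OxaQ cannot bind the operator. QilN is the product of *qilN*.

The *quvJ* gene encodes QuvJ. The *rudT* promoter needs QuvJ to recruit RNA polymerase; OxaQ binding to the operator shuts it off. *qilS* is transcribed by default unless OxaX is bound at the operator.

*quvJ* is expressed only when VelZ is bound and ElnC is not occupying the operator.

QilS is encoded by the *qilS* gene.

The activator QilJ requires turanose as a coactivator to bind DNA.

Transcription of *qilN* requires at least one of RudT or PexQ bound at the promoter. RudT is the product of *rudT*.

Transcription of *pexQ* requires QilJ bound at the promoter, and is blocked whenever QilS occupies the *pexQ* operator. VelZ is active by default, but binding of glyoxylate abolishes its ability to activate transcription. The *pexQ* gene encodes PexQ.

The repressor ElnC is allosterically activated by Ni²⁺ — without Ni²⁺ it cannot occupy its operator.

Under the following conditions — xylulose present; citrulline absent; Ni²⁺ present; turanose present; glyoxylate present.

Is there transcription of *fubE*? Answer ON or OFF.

Glyoxylate is present, so VelZ is inactive.
Ni²⁺ is present, so ElnC is active.
With repressor ElnC bound, *quvJ* is not transcribed.
So QuvJ is not produced.
Citrulline is absent, so OxaQ is active.
With repressor OxaQ bound, *rudT* is not transcribed.
So RudT is not produced.
Xylulose is present, so OxaX is active.
With repressor OxaX bound, *qilS* is not transcribed.
So QilS is not produced.
Turanose is present, so QilJ is active.
No repressor is bound and QilJ is active, so *pexQ* is transcribed.
So PexQ is produced and active.
Activator PexQ is present, so *qilN* is transcribed.
So QilN is produced and active.
With repressor QilN bound, *fubE* is not transcribed.

OFF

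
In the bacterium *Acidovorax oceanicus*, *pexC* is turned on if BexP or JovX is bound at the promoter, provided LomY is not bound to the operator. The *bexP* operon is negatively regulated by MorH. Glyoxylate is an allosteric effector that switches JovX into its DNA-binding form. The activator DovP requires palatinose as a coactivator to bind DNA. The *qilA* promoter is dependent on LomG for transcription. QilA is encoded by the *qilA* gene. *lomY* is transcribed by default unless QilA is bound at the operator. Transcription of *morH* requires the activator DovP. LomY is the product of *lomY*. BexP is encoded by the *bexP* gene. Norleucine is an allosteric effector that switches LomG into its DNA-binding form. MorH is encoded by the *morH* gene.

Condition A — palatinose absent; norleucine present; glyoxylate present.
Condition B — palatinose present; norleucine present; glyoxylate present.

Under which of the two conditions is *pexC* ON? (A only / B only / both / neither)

both

Condition A:
Palatinose is absent, so DovP is inactive.
Required activator DovP is absent, so *morH* is not transcribed.
So MorH is not produced.
With no repressor bound, *bexP* is transcribed.
So BexP is produced and active.
Norleucine is present, so LomG is active.
No repressor is bound and LomG is active, so *qilA* is transcribed.
So QilA is produced and active.
With repressor QilA bound, *lomY* is not transcribed.
So LomY is not produced.
Glyoxylate is present, so JovX is active.
Activator BexP is present, so *pexC* is transcribed.
→ *pexC* is ON in A.
Condition B:
Palatinose is present, so DovP is active.
No repressor is bound and DovP is active, so *morH* is transcribed.
So MorH is produced and active.
With repressor MorH bound, *bexP* is not transcribed.
So BexP is not produced.
Norleucine is present, so LomG is active.
No repressor is bound and LomG is active, so *qilA* is transcribed.
So QilA is produced and active.
With repressor QilA bound, *lomY* is not transcribed.
So LomY is not produced.
Glyoxylate is present, so JovX is active.
Activator JovX is present, so *pexC* is transcribed.
→ *pexC* is ON in B.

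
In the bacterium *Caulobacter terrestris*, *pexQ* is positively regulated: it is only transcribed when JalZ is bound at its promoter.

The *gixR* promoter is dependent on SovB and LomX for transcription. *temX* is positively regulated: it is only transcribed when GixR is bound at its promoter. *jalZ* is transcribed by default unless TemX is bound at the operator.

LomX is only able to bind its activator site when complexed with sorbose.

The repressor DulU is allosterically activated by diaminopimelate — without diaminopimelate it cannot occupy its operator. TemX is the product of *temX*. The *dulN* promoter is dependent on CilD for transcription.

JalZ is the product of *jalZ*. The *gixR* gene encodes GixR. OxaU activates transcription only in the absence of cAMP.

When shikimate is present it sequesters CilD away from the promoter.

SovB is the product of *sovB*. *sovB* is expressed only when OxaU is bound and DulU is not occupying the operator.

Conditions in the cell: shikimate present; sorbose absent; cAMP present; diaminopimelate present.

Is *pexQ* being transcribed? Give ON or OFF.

ON

cAMP is present, so OxaU is inactive.
Diaminopimelate is present, so DulU is active.
With repressor DulU bound, *sovB* is not transcribed.
So SovB is not produced.
Sorbose is absent, so LomX is inactive.
Required activator SovB is absent, so *gixR* is not transcribed.
So GixR is not produced.
Required activator GixR is absent, so *temX* is not transcribed.
So TemX is not produced.
With no repressor bound, *jalZ* is transcribed.
So JalZ is produced and active.
No repressor is bound and JalZ is active, so *pexQ* is transcribed.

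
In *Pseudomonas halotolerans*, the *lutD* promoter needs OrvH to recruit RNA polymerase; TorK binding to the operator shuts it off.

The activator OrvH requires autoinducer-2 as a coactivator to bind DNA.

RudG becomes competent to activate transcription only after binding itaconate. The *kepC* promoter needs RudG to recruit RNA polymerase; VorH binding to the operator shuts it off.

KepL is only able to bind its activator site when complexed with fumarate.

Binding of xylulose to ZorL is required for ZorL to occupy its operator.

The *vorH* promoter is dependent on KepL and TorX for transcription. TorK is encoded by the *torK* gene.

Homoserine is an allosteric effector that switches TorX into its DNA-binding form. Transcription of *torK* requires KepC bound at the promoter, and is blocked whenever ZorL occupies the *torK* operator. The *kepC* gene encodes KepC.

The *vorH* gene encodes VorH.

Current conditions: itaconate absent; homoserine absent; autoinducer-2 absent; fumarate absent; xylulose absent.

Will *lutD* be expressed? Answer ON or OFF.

OFF

Autoinducer-2 is absent, so OrvH is inactive.
Xylulose is absent, so ZorL is inactive.
Fumarate is absent, so KepL is inactive.
Homoserine is absent, so TorX is inactive.
Required activator KepL is absent, so *vorH* is not transcribed.
So VorH is not produced.
Itaconate is absent, so RudG is inactive.
Required activator RudG is absent, so *kepC* is not transcribed.
So KepC is not produced.
Required activator KepC is absent, so *torK* is not transcribed.
So TorK is not produced.
Required activator OrvH is absent, so *lutD* is not transcribed.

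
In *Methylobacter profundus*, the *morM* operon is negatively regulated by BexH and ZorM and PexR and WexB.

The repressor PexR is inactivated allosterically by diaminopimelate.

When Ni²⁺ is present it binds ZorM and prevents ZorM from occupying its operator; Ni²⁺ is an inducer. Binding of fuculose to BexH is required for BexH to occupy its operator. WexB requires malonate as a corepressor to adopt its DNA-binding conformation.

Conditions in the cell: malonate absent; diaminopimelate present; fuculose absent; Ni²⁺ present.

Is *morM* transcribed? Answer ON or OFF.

Fuculose is absent, so BexH is inactive.
Ni²⁺ is present, so ZorM is inactive.
Diaminopimelate is present, so PexR is inactive.
Malonate is absent, so WexB is inactive.
With no repressor bound, *morM* is transcribed.

ON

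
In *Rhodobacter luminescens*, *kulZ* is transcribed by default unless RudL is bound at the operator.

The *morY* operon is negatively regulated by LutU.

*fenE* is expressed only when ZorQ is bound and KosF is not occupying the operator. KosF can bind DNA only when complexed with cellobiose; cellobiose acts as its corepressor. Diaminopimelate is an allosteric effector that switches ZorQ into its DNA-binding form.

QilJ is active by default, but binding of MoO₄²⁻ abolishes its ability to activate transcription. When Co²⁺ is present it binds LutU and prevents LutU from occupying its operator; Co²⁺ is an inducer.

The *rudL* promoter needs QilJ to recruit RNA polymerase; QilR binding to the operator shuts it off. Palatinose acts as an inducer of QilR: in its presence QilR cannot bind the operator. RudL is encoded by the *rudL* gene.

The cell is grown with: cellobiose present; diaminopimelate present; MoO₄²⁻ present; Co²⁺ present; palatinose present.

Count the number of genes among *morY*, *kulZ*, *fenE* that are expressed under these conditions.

2

Co²⁺ is present, so LutU is inactive.
With no repressor bound, *morY* is transcribed.
→ *morY* is ON.
MoO₄²⁻ is present, so QilJ is inactive.
Palatinose is present, so QilR is inactive.
Required activator QilJ is absent, so *rudL* is not transcribed.
So RudL is not produced.
With no repressor bound, *kulZ* is transcribed.
→ *kulZ* is ON.
Diaminopimelate is present, so ZorQ is active.
Cellobiose is present, so KosF is active.
With repressor KosF bound, *fenE* is not transcribed.
→ *fenE* is OFF.
2 of the 3 genes are transcribed.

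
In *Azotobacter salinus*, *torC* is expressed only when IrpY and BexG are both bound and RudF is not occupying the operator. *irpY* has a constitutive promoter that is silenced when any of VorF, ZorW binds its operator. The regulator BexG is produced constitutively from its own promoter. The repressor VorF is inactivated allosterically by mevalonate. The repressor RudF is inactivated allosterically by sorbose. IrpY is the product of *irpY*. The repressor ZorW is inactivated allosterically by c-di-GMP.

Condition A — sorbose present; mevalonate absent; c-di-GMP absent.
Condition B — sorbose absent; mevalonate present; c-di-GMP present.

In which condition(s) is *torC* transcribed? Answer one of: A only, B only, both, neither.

neither

Condition A:
Sorbose is present, so RudF is inactive.
Mevalonate is absent, so VorF is active.
c-di-GMP is absent, so ZorW is active.
With repressor VorF bound, *irpY* is not transcribed.
So IrpY is not produced.
BexG is produced constitutively and is active.
Required activator IrpY is absent, so *torC* is not transcribed.
→ *torC* is OFF in A.
Condition B:
Sorbose is absent, so RudF is active.
Mevalonate is present, so VorF is inactive.
c-di-GMP is present, so ZorW is inactive.
With no repressor bound, *irpY* is transcribed.
So IrpY is produced and active.
BexG is produced constitutively and is active.
With repressor RudF bound, *torC* is not transcribed.
→ *torC* is OFF in B.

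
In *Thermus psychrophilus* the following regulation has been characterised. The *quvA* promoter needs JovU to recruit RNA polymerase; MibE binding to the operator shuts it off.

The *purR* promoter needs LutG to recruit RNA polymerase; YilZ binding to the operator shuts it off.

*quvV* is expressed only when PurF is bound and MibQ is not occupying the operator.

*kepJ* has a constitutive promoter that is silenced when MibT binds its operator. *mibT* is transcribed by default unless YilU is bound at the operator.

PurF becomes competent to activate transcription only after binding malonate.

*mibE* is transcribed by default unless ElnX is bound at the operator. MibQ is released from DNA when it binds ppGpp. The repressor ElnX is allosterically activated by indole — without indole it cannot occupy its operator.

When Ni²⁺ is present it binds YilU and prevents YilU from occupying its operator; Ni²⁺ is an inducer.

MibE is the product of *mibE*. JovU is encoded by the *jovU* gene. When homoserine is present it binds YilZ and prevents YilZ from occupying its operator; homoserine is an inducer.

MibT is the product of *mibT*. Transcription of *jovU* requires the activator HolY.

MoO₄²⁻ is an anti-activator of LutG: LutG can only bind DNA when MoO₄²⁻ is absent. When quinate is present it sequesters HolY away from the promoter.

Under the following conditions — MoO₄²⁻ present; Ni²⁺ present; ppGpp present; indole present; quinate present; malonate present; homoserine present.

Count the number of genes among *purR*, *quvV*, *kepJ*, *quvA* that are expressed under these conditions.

1

Homoserine is present, so YilZ is inactive.
MoO₄²⁻ is present, so LutG is inactive.
Required activator LutG is absent, so *purR* is not transcribed.
→ *purR* is OFF.
ppGpp is present, so MibQ is inactive.
Malonate is present, so PurF is active.
No repressor is bound and PurF is active, so *quvV* is transcribed.
→ *quvV* is ON.
Ni²⁺ is present, so YilU is inactive.
With no repressor bound, *mibT* is transcribed.
So MibT is produced and active.
With repressor MibT bound, *kepJ* is not transcribed.
→ *kepJ* is OFF.
Quinate is present, so HolY is inactive.
Required activator HolY is absent, so *jovU* is not transcribed.
So JovU is not produced.
Indole is present, so ElnX is active.
With repressor ElnX bound, *mibE* is not transcribed.
So MibE is not produced.
Required activator JovU is absent, so *quvA* is not transcribed.
→ *quvA* is OFF.
1 of the 4 genes is transcribed.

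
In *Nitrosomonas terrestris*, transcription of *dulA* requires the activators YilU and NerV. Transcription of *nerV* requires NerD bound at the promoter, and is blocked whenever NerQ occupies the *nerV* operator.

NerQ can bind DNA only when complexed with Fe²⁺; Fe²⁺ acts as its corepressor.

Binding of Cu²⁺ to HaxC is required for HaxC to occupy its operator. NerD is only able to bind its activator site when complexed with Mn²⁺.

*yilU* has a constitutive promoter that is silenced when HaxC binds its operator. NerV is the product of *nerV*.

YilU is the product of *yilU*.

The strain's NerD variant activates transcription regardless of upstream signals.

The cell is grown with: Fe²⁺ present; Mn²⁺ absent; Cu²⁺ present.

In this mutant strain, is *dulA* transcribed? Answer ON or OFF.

Cu²⁺ is present, so HaxC is active.
With repressor HaxC bound, *yilU* is not transcribed.
So YilU is not produced.
NerD is constitutively active in this strain.
Fe²⁺ is present, so NerQ is active.
With repressor NerQ bound, *nerV* is not transcribed.
So NerV is not produced.
Required activator YilU is absent, so *dulA* is not transcribed.

OFF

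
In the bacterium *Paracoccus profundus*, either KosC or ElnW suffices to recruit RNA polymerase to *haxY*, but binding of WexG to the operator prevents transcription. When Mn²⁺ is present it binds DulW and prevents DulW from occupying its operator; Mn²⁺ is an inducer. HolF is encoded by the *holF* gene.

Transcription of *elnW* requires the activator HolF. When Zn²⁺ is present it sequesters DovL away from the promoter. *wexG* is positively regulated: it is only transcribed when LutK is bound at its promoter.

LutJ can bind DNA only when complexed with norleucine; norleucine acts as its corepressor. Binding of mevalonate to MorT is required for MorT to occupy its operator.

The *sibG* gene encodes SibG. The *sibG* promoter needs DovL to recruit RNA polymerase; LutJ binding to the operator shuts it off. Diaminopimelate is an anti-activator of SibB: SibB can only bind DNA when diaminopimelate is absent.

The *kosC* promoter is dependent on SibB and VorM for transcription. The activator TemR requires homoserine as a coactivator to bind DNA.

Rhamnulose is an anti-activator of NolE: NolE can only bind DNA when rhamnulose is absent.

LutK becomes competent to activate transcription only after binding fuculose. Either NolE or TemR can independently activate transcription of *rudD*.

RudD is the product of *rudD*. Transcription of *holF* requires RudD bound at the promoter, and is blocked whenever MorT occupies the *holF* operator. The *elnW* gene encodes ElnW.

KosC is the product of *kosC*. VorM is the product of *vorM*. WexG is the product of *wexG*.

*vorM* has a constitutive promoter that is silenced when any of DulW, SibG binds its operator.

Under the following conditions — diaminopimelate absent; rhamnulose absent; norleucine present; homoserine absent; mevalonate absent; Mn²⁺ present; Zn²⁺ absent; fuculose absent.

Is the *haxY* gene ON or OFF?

Diaminopimelate is absent, so SibB is active.
Mn²⁺ is present, so DulW is inactive.
Norleucine is present, so LutJ is active.
Zn²⁺ is absent, so DovL is active.
With repressor LutJ bound, *sibG* is not transcribed.
So SibG is not produced.
With no repressor bound, *vorM* is transcribed.
So VorM is produced and active.
No repressor is bound and SibB and VorM are active, so *kosC* is transcribed.
So KosC is produced and active.
Fuculose is absent, so LutK is inactive.
Required activator LutK is absent, so *wexG* is not transcribed.
So WexG is not produced.
Mevalonate is absent, so MorT is inactive.
Rhamnulose is absent, so NolE is active.
Homoserine is absent, so TemR is inactive.
Activator NolE is present, so *rudD* is transcribed.
So RudD is produced and active.
No repressor is bound and RudD is active, so *holF* is transcribed.
So HolF is produced and active.
No repressor is bound and HolF is active, so *elnW* is transcribed.
So ElnW is produced and active.
Activator KosC is present, so *haxY* is transcribed.

ON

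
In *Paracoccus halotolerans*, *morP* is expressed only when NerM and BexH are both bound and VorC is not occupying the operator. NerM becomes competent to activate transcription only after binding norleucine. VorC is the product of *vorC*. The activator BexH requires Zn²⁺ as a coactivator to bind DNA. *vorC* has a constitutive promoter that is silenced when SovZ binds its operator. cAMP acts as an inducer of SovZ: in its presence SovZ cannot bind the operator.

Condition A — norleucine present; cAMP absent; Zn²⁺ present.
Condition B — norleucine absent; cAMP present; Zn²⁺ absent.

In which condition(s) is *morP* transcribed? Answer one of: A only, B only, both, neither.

A only

Condition A:
Norleucine is present, so NerM is active.
cAMP is absent, so SovZ is active.
With repressor SovZ bound, *vorC* is not transcribed.
So VorC is not produced.
Zn²⁺ is present, so BexH is active.
No repressor is bound and NerM and BexH are active, so *morP* is transcribed.
→ *morP* is ON in A.
Condition B:
Norleucine is absent, so NerM is inactive.
cAMP is present, so SovZ is inactive.
With no repressor bound, *vorC* is transcribed.
So VorC is produced and active.
Zn²⁺ is absent, so BexH is inactive.
With repressor VorC bound, *morP* is not transcribed.
→ *morP* is OFF in B.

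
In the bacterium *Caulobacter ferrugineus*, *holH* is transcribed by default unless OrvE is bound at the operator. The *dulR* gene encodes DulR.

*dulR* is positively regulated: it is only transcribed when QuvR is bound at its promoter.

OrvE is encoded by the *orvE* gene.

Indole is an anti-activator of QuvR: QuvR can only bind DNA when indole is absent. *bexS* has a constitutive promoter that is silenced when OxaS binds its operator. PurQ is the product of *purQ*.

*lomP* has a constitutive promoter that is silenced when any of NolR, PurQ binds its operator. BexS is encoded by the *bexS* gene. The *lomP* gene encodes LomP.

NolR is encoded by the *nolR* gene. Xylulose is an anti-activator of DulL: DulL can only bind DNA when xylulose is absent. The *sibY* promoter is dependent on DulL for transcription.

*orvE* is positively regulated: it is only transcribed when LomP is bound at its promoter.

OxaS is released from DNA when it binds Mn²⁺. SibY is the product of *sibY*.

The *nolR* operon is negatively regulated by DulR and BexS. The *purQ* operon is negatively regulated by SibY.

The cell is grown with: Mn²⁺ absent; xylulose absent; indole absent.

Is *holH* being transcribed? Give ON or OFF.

Indole is absent, so QuvR is active.
No repressor is bound and QuvR is active, so *dulR* is transcribed.
So DulR is produced and active.
Mn²⁺ is absent, so OxaS is active.
With repressor OxaS bound, *bexS* is not transcribed.
So BexS is not produced.
With repressor DulR bound, *nolR* is not transcribed.
So NolR is not produced.
Xylulose is absent, so DulL is active.
No repressor is bound and DulL is active, so *sibY* is transcribed.
So SibY is produced and active.
With repressor SibY bound, *purQ* is not transcribed.
So PurQ is not produced.
With no repressor bound, *lomP* is transcribed.
So LomP is produced and active.
No repressor is bound and LomP is active, so *orvE* is transcribed.
So OrvE is produced and active.
With repressor OrvE bound, *holH* is not transcribed.

OFF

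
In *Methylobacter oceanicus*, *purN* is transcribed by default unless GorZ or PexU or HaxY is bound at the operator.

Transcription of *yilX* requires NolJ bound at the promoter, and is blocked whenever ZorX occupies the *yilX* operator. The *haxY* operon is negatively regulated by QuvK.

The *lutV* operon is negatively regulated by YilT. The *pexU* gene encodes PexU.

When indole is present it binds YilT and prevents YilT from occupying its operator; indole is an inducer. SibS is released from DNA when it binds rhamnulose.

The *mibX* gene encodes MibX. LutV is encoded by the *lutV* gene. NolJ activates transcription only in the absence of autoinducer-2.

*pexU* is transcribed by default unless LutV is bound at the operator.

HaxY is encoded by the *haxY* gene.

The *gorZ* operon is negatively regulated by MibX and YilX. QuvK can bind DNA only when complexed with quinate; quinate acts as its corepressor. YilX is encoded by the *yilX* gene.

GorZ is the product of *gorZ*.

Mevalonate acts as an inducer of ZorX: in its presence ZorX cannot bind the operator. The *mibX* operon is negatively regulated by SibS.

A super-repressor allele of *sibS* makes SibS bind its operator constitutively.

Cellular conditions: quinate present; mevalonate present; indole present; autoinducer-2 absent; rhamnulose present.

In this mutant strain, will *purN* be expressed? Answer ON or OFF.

SibS is constitutively active in this strain.
With repressor SibS bound, *mibX* is not transcribed.
So MibX is not produced.
Autoinducer-2 is absent, so NolJ is active.
Mevalonate is present, so ZorX is inactive.
No repressor is bound and NolJ is active, so *yilX* is transcribed.
So YilX is produced and active.
With repressor YilX bound, *gorZ* is not transcribed.
So GorZ is not produced.
Indole is present, so YilT is inactive.
With no repressor bound, *lutV* is transcribed.
So LutV is produced and active.
With repressor LutV bound, *pexU* is not transcribed.
So PexU is not produced.
Quinate is present, so QuvK is active.
With repressor QuvK bound, *haxY* is not transcribed.
So HaxY is not produced.
With no repressor bound, *purN* is transcribed.

ON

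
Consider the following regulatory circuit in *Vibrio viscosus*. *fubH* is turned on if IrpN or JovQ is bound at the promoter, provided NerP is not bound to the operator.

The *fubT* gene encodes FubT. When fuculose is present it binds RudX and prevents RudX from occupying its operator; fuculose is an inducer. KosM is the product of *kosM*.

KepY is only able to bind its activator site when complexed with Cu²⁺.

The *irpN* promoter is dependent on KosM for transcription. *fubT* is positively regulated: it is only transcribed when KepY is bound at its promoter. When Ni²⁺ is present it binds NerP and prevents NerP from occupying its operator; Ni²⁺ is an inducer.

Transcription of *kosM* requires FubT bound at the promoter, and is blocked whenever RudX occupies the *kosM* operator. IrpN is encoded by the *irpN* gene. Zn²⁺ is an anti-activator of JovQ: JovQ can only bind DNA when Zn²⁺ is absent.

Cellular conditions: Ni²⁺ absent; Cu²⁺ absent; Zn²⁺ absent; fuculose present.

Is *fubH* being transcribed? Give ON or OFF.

Ni²⁺ is absent, so NerP is active.
Cu²⁺ is absent, so KepY is inactive.
Required activator KepY is absent, so *fubT* is not transcribed.
So FubT is not produced.
Fuculose is present, so RudX is inactive.
Required activator FubT is absent, so *kosM* is not transcribed.
So KosM is not produced.
Required activator KosM is absent, so *irpN* is not transcribed.
So IrpN is not produced.
Zn²⁺ is absent, so JovQ is active.
With repressor NerP bound, *fubH* is not transcribed.

OFF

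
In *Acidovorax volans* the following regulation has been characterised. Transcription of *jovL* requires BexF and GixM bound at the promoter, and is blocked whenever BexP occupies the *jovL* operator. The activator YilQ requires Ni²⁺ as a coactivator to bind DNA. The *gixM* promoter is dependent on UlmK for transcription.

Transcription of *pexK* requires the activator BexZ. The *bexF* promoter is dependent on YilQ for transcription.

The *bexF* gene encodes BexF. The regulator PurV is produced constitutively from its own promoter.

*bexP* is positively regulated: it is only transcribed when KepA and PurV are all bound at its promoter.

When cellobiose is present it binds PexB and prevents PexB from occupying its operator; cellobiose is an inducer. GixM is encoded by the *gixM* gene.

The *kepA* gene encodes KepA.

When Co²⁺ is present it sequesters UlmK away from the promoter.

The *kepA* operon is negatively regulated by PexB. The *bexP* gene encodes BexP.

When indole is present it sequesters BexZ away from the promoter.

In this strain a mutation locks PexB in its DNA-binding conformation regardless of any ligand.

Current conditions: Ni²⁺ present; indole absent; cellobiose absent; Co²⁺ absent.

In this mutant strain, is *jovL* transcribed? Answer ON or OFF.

Ni²⁺ is present, so YilQ is active.
No repressor is bound and YilQ is active, so *bexF* is transcribed.
So BexF is produced and active.
PexB is constitutively active in this strain.
With repressor PexB bound, *kepA* is not transcribed.
So KepA is not produced.
PurV is produced constitutively and is active.
Required activator KepA is absent, so *bexP* is not transcribed.
So BexP is not produced.
Co²⁺ is absent, so UlmK is active.
No repressor is bound and UlmK is active, so *gixM* is transcribed.
So GixM is produced and active.
No repressor is bound and BexF and GixM are active, so *jovL* is transcribed.

ON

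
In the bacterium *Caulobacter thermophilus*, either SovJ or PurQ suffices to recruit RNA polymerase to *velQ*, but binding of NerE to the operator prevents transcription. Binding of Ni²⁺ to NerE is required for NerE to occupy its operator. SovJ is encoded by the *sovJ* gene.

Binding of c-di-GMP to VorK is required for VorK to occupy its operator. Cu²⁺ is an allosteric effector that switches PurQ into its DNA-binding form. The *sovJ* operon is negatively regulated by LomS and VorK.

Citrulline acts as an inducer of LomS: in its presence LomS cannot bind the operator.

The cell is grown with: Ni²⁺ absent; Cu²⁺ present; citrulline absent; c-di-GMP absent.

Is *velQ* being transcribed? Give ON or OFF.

Citrulline is absent, so LomS is active.
c-di-GMP is absent, so VorK is inactive.
With repressor LomS bound, *sovJ* is not transcribed.
So SovJ is not produced.
Ni²⁺ is absent, so NerE is inactive.
Cu²⁺ is present, so PurQ is active.
Activator PurQ is present, so *velQ* is transcribed.

ON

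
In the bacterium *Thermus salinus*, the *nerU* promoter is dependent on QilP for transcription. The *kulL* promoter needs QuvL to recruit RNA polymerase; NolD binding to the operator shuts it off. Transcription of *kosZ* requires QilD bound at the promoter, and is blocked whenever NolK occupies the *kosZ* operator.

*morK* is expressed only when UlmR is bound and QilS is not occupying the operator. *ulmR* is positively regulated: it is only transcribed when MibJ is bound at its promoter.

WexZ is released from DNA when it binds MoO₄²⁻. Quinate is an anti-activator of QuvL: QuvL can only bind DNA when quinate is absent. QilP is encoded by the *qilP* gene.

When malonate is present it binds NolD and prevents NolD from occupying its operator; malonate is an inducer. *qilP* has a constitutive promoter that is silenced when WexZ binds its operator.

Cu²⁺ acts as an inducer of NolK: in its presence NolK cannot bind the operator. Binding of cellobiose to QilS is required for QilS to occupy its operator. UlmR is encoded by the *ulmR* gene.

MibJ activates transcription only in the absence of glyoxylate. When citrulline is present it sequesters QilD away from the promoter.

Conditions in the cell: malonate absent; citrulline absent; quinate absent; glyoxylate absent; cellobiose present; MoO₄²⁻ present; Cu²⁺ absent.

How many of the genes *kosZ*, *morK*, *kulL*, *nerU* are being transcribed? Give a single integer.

1

Citrulline is absent, so QilD is active.
Cu²⁺ is absent, so NolK is active.
With repressor NolK bound, *kosZ* is not transcribed.
→ *kosZ* is OFF.
Cellobiose is present, so QilS is active.
Glyoxylate is absent, so MibJ is active.
No repressor is bound and MibJ is active, so *ulmR* is transcribed.
So UlmR is produced and active.
With repressor QilS bound, *morK* is not transcribed.
→ *morK* is OFF.
Quinate is absent, so QuvL is active.
Malonate is absent, so NolD is active.
With repressor NolD bound, *kulL* is not transcribed.
→ *kulL* is OFF.
MoO₄²⁻ is present, so WexZ is inactive.
With no repressor bound, *qilP* is transcribed.
So QilP is produced and active.
No repressor is bound and QilP is active, so *nerU* is transcribed.
→ *nerU* is ON.
1 of the 4 genes is transcribed.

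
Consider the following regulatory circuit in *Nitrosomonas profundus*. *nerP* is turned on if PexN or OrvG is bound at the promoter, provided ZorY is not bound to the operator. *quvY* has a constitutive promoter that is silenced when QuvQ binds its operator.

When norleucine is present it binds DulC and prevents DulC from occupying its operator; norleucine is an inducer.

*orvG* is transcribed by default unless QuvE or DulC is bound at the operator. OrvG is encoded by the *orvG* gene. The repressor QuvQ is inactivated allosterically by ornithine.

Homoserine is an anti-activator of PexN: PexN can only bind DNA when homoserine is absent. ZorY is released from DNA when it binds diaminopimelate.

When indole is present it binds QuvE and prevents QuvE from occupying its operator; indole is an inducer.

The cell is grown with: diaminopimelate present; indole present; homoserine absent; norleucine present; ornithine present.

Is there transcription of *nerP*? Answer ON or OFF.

Homoserine is absent, so PexN is active.
Indole is present, so QuvE is inactive.
Norleucine is present, so DulC is inactive.
With no repressor bound, *orvG* is transcribed.
So OrvG is produced and active.
Diaminopimelate is present, so ZorY is inactive.
Activator PexN is present, so *nerP* is transcribed.

ON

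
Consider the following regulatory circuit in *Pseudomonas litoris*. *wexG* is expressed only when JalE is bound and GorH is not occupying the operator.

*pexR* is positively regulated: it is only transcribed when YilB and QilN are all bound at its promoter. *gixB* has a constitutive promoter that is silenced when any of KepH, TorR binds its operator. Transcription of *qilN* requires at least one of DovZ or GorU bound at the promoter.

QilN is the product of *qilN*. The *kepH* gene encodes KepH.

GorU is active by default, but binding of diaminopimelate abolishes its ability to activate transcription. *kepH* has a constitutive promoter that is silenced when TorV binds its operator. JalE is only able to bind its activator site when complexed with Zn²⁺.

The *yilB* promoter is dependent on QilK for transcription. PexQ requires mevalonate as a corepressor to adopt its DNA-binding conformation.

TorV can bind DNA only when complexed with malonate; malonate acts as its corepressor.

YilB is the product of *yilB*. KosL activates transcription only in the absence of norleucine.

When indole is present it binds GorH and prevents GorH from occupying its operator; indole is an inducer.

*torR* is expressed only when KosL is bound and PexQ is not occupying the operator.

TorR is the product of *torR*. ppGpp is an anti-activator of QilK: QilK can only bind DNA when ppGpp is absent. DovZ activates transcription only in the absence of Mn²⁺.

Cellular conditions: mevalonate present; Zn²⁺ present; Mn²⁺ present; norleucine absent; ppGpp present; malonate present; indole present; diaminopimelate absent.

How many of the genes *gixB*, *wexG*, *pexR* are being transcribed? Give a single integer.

2

Malonate is present, so TorV is active.
With repressor TorV bound, *kepH* is not transcribed.
So KepH is not produced.
Norleucine is absent, so KosL is active.
Mevalonate is present, so PexQ is active.
With repressor PexQ bound, *torR* is not transcribed.
So TorR is not produced.
With no repressor bound, *gixB* is transcribed.
→ *gixB* is ON.
Zn²⁺ is present, so JalE is active.
Indole is present, so GorH is inactive.
No repressor is bound and JalE is active, so *wexG* is transcribed.
→ *wexG* is ON.
ppGpp is present, so QilK is inactive.
Required activator QilK is absent, so *yilB* is not transcribed.
So YilB is not produced.
Mn²⁺ is present, so DovZ is inactive.
Diaminopimelate is absent, so GorU is active.
Activator GorU is present, so *qilN* is transcribed.
So QilN is produced and active.
Required activator YilB is absent, so *pexR* is not transcribed.
→ *pexR* is OFF.
2 of the 3 genes are transcribed.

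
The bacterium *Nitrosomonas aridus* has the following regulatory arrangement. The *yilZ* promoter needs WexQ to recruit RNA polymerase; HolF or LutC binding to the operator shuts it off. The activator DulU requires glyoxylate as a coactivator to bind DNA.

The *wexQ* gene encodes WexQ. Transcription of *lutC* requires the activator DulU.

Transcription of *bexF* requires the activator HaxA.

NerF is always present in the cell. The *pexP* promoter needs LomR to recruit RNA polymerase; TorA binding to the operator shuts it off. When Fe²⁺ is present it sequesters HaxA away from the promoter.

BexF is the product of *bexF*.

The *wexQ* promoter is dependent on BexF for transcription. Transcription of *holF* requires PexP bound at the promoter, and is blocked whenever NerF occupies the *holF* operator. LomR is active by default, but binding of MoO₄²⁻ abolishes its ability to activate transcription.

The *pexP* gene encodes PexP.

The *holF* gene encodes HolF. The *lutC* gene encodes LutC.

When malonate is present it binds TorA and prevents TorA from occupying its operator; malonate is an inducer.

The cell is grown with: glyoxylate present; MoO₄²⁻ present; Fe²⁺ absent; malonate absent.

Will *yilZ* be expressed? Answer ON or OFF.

OFF

Fe²⁺ is absent, so HaxA is active.
No repressor is bound and HaxA is active, so *bexF* is transcribed.
So BexF is produced and active.
No repressor is bound and BexF is active, so *wexQ* is transcribed.
So WexQ is produced and active.
MoO₄²⁻ is present, so LomR is inactive.
Malonate is absent, so TorA is active.
With repressor TorA bound, *pexP* is not transcribed.
So PexP is not produced.
NerF is produced constitutively and is active.
With repressor NerF bound, *holF* is not transcribed.
So HolF is not produced.
Glyoxylate is present, so DulU is active.
No repressor is bound and DulU is active, so *lutC* is transcribed.
So LutC is produced and active.
With repressor LutC bound, *yilZ* is not transcribed.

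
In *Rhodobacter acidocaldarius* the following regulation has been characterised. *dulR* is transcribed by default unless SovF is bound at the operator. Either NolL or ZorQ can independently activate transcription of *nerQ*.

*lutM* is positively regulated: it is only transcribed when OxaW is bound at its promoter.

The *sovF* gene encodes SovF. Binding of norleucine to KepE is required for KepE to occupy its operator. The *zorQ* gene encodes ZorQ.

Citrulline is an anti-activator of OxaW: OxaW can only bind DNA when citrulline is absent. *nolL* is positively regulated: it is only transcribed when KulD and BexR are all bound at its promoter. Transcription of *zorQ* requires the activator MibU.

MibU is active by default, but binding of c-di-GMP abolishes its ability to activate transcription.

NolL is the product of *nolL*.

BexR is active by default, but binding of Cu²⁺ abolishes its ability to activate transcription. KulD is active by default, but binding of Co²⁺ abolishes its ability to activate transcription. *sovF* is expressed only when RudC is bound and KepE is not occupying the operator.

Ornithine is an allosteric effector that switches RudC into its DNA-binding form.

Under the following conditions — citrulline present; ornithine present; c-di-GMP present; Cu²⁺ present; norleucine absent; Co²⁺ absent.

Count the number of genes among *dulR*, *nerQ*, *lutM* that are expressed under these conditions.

Ornithine is present, so RudC is active.
Norleucine is absent, so KepE is inactive.
No repressor is bound and RudC is active, so *sovF* is transcribed.
So SovF is produced and active.
With repressor SovF bound, *dulR* is not transcribed.
→ *dulR* is OFF.
Co²⁺ is absent, so KulD is active.
Cu²⁺ is present, so BexR is inactive.
Required activator BexR is absent, so *nolL* is not transcribed.
So NolL is not produced.
c-di-GMP is present, so MibU is inactive.
Required activator MibU is absent, so *zorQ* is not transcribed.
So ZorQ is not produced.
No activator is available at the *nerQ* promoter, so *nerQ* is not transcribed.
→ *nerQ* is OFF.
Citrulline is present, so OxaW is inactive.
Required activator OxaW is absent, so *lutM* is not transcribed.
→ *lutM* is OFF.
0 of the 3 genes are transcribed.

0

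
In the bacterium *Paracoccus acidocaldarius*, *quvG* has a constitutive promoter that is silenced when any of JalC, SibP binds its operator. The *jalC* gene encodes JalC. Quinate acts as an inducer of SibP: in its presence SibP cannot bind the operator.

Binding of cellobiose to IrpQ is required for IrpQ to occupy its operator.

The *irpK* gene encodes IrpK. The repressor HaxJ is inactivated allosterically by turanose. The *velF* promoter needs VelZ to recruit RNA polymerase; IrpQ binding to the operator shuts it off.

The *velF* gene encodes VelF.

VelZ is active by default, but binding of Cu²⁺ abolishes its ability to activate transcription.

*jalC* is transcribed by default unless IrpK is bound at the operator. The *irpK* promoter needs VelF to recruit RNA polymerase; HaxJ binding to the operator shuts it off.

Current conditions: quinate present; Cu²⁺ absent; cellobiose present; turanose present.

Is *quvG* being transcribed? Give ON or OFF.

Cellobiose is present, so IrpQ is active.
Cu²⁺ is absent, so VelZ is active.
With repressor IrpQ bound, *velF* is not transcribed.
So VelF is not produced.
Turanose is present, so HaxJ is inactive.
Required activator VelF is absent, so *irpK* is not transcribed.
So IrpK is not produced.
With no repressor bound, *jalC* is transcribed.
So JalC is produced and active.
Quinate is present, so SibP is inactive.
With repressor JalC bound, *quvG* is not transcribed.

OFF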